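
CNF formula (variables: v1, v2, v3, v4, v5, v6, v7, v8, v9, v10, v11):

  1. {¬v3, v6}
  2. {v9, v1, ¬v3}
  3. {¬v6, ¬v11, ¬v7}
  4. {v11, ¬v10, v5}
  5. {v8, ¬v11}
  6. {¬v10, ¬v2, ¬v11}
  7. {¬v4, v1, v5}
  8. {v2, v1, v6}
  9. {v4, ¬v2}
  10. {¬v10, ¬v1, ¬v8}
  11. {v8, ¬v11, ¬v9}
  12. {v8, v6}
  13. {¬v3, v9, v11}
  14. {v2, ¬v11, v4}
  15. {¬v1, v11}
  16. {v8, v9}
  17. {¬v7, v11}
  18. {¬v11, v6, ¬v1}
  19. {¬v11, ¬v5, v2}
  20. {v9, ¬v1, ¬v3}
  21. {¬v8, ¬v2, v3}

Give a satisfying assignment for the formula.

v1=F, v2=T, v3=F, v4=T, v5=T, v6=T, v7=F, v8=F, v9=T, v10=F, v11=F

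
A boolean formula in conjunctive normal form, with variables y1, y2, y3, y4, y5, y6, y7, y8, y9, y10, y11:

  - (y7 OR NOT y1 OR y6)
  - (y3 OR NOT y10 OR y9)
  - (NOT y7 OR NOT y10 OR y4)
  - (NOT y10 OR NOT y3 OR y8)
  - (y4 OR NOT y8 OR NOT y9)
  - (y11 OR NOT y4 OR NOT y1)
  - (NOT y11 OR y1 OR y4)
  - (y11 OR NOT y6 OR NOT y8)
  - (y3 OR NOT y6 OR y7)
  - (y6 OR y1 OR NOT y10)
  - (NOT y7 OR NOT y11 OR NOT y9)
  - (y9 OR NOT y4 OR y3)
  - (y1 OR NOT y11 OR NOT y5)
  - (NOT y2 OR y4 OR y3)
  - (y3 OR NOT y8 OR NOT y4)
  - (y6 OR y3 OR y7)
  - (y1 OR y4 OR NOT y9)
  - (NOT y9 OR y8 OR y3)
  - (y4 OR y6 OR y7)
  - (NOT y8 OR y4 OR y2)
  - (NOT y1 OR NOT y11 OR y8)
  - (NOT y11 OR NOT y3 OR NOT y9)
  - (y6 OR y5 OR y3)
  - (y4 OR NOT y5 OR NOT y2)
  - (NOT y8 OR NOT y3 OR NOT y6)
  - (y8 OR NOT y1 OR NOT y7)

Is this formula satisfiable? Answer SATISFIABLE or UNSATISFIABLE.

SATISFIABLE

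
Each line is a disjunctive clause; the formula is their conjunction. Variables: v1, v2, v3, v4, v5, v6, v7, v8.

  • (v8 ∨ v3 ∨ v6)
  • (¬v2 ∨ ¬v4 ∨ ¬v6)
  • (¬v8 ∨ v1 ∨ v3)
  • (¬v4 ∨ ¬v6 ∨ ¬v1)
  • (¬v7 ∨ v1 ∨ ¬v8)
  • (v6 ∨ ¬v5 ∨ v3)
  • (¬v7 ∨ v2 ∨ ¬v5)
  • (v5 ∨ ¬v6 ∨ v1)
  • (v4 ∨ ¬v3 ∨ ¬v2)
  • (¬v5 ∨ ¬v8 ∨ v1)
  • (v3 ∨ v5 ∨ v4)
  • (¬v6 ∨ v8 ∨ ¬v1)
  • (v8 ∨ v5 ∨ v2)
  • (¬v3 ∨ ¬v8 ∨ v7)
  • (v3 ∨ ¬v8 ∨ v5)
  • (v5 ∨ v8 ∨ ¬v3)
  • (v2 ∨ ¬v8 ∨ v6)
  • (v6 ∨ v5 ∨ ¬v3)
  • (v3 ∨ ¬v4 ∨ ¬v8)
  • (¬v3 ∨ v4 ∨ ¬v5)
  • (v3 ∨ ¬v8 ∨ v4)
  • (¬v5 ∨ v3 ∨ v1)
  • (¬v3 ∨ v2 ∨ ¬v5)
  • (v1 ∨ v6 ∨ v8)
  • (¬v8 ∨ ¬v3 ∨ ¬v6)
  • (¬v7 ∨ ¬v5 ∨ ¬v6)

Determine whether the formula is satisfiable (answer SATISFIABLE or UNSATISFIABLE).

SATISFIABLE

Try v1 = True.
Set v2 = True and propagate.
For the remaining variables, v3 = True, v4 = True, v5 = True, v6 = False, v7 = True, v8 = True works.
Every clause has at least one true literal under this assignment.
So v1 = T  v2 = T  v3 = T  v4 = T  v5 = T  v6 = F  v7 = T  v8 = T is a satisfying assignment.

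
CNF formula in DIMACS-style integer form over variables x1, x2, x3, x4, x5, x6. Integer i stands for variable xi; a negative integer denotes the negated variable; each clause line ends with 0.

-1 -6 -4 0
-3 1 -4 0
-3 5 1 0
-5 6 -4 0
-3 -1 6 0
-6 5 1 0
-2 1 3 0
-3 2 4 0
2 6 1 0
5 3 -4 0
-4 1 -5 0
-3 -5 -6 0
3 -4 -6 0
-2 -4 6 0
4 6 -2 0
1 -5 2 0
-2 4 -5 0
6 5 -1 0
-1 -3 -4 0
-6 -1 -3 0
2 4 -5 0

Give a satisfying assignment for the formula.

x1=T, x2=T, x3=F, x4=F, x5=F, x6=T

Check each clause:
  1. (~x1 | ~x4 | ~x6) — ~x4 is true.
  2. (~x4 | ~x3 | x1) — x1 is true.
  3. (x1 | x5 | ~x3) — x1 is true.
  4. (x6 | ~x4 | ~x5) — ~x5 is true.
  5. (~x1 | x6 | ~x3) — ~x3 is true.
  6. (~x6 | x5 | x1) — x1 is true.
  7. (x3 | ~x2 | x1) — x1 is true.
  8. (x2 | x4 | ~x3) — x2 is true.
  9. (x2 | x1 | x6) — x1 is true.
  10. (x5 | x3 | ~x4) — ~x4 is true.
  11. (x1 | ~x4 | ~x5) — x1 is true.
  12. (~x3 | ~x5 | ~x6) — ~x5 is true.
  13. (~x6 | ~x4 | x3) — ~x4 is true.
  14. (x6 | ~x2 | ~x4) — ~x4 is true.
  15. (x6 | x4 | ~x2) — x6 is true.
  16. (x2 | x1 | ~x5) — x1 is true.
  17. (~x2 | x4 | ~x5) — ~x5 is true.
  18. (~x1 | x5 | x6) — x6 is true.
  19. (~x3 | ~x4 | ~x1) — ~x4 is true.
  20. (~x6 | ~x1 | ~x3) — ~x3 is true.
  21. (~x5 | x2 | x4) — x2 is true.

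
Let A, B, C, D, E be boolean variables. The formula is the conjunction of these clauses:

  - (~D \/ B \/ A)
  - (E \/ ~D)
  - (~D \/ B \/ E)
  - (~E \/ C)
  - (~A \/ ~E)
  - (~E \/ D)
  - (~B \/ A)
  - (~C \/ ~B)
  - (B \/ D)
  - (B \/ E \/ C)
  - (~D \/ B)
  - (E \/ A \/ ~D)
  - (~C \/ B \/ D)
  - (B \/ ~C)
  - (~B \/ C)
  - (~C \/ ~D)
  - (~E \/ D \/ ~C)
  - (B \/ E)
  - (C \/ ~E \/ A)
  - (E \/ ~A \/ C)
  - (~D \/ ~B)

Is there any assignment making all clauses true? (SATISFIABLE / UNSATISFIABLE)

B = True:
  propagation gives A=True, E=False, D=False, C=False; an empty clause results — contradiction.
B = False:
  propagation gives D=True; an empty clause results — contradiction.
Every branch closes, so no satisfying assignment exists.

UNSATISFIABLE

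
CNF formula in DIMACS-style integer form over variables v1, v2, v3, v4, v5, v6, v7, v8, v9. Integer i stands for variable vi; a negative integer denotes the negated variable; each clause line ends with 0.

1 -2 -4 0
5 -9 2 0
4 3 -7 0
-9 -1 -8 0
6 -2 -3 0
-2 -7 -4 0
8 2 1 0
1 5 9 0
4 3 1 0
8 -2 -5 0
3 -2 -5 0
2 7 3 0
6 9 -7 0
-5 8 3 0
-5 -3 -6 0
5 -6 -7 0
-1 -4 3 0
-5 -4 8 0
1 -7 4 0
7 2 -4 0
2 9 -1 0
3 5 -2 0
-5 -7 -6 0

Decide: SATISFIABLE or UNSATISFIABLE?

SATISFIABLE

Set v1 = True and propagate.
For the remaining variables, v2 = True, v3 = True, v4 = False, v5 = False, v6 = True, v7 = False, v8 = False, v9 = False works.
Every clause has at least one true literal under this assignment.
So v1=T  v2=T  v3=T  v4=F  v5=F  v6=T  v7=F  v8=F  v9=F is a satisfying assignment.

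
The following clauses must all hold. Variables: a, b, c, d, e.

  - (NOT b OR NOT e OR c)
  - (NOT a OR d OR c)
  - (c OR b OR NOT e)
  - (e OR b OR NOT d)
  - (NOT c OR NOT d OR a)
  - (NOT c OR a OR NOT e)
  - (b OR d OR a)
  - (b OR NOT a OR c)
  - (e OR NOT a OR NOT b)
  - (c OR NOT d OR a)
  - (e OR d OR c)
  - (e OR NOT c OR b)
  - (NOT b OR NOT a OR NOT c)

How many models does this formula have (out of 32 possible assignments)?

Satisfying assignments:
  a=0 b=1 c=1 d=0 e=0
  a=1 b=0 c=1 d=0 e=1
  a=1 b=0 c=1 d=1 e=1
Count: 3.

3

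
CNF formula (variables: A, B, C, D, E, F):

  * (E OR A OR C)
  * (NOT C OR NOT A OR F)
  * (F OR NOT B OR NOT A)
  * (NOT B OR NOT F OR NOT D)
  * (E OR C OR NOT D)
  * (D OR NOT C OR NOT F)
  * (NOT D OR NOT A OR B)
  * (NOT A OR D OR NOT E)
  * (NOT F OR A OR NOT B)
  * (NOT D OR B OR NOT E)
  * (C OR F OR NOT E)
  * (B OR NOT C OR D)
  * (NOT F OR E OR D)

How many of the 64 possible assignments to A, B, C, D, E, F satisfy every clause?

8

Split on D, then F.
  D=1, F=1: remaining (A,B,C,E) ∈ {(0,0,1,0)} — 1.
  D=1, F=0: remaining (A,B,C,E) ∈ {(0,0,1,0); (0,1,1,0); (0,1,1,1)} — 3.
  D=0, F=1: remaining (A,B,C,E) ∈ {(0,0,0,1)} — 1.
  D=0, F=0: remaining (A,B,C,E) ∈ {(0,1,1,0); (0,1,1,1); (1,0,0,0)} — 3.
Total: 1 + 3 + 1 + 3 = 8.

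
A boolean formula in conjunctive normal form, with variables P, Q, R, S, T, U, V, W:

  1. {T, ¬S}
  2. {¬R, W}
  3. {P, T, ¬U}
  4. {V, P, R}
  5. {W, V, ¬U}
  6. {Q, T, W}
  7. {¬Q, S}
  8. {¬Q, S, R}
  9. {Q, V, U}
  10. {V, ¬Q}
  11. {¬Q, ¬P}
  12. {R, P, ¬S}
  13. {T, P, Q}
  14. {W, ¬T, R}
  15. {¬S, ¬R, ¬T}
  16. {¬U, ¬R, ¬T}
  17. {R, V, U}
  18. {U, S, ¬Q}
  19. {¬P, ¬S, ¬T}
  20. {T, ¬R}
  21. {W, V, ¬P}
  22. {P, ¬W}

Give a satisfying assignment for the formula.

P = 1, Q = 0, R = 0, S = 0, T = 1, U = 0, V = 1, W = 1

V occurs only positively in the remaining clauses — set V = True.
Branch on P: take P = True.
  then Q is forced to False.
Branch on R: take R = False.
The remaining clauses are satisfied by S = False, T = True, U = False, W = True.
Every clause has at least one true literal under this assignment.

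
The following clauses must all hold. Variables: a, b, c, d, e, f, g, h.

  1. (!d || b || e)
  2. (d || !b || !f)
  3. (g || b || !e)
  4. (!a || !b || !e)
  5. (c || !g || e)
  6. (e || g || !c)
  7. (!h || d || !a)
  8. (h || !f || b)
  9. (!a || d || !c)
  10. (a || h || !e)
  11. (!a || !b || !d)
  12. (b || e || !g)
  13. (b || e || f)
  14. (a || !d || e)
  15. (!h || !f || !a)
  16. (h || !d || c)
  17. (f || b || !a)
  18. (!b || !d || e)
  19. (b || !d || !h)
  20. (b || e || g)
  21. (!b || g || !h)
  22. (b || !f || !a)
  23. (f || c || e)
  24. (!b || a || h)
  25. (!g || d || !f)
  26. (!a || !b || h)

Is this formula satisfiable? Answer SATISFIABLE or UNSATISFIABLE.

SATISFIABLE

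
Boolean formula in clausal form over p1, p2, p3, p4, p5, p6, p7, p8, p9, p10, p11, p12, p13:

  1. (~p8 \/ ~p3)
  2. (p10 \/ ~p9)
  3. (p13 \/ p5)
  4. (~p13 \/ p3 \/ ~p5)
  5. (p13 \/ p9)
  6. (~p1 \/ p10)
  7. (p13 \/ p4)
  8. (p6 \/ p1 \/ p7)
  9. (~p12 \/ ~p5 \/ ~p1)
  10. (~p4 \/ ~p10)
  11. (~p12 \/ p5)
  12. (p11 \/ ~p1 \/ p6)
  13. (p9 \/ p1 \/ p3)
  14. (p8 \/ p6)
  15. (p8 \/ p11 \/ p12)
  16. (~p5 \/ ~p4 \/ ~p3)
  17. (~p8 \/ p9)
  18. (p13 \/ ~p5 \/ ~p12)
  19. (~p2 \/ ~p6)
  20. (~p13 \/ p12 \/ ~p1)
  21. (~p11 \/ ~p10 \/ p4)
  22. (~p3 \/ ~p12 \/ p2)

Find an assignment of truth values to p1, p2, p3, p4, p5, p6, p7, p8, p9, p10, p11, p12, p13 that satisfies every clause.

p1=F, p2=F, p3=F, p4=F, p5=F, p6=T, p7=T, p8=T, p9=T, p10=T, p11=F, p12=F, p13=T

p7 occurs only positively in the remaining clauses — set p7 = True.
Branch on p1: take p1 = False.
Branch on p2: take p2 = False.
The remaining clauses are satisfied by p3 = False, p4 = False, p5 = False, p6 = True, p8 = True, p9 = True, p10 = True, p11 = False, p12 = False, p13 = True.
Every clause has at least one true literal under this assignment.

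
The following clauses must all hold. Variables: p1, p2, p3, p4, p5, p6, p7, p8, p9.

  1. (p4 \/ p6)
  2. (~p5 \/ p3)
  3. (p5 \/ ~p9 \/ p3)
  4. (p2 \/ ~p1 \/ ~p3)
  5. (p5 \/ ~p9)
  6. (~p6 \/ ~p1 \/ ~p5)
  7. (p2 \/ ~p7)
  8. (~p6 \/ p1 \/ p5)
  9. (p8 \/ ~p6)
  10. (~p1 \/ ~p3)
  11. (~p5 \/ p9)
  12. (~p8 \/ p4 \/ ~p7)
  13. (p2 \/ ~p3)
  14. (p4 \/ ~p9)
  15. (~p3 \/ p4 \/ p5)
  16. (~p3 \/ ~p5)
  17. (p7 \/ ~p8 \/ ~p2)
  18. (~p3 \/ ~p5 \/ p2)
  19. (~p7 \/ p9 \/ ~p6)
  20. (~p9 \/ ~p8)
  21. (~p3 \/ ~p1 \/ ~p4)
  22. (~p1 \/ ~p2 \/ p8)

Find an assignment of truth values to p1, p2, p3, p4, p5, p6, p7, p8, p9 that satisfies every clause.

p1 = 1, p2 = 0, p3 = 0, p4 = 1, p5 = 0, p6 = 1, p7 = 0, p8 = 1, p9 = 0

Set p1 = True and propagate.
  then p3 is forced to False.
  then p5 is forced to False.
  then p9 is forced to False.
Set p2 = False and propagate.
  then p7 is forced to False.
Set p4 = True and propagate.
For the remaining variables, p6 = True, p8 = True works.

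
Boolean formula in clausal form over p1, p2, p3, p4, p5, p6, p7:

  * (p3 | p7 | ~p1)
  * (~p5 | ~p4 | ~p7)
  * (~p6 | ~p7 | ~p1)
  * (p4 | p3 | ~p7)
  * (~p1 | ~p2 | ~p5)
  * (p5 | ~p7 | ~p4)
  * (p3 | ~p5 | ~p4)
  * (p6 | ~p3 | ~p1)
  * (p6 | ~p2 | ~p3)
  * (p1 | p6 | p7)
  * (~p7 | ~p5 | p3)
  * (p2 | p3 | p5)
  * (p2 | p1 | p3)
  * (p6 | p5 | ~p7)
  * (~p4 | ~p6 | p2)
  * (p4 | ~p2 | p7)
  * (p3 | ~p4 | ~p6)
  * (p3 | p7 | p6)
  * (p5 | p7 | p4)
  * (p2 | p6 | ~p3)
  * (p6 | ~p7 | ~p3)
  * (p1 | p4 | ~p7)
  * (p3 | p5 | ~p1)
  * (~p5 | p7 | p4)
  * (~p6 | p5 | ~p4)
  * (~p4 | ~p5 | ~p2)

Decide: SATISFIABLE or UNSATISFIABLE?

p7 = True:
  p3 = True:
    propagation gives p6=True, p1=False, p4=True, p5=False; an empty clause results — contradiction.
  p3 = False:
    propagation gives p4=True, p5=False; an empty clause results — contradiction.
p7 = False:
  p3 = True:
    p2 = True:
      propagation gives p6=True, p4=True, p5=True; contradiction.
    p2 = False:
      propagation gives p6=True, p4=False, p5=True; contradiction.
  p3 = False:
    propagation gives p1=False, p6=True, p2=True, p4=True; an empty clause results — contradiction.
Every branch closes, so no satisfying assignment exists.

UNSATISFIABLE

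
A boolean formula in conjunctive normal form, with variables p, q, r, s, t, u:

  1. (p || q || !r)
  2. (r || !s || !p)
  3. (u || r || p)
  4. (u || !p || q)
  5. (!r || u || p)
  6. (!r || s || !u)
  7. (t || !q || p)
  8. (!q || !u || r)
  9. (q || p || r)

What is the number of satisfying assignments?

13

Split on p, then r.
  p=1, r=1: t free; 4 ways for (q,s,u) × 2^1 = 8.
  p=1, r=0: remaining (q,s,t,u) ∈ {(0,0,0,1); (0,0,1,1); (1,0,0,0); (1,0,1,0)} — 4.
  p=0, r=1: remaining (q,s,t,u) ∈ {(1,1,1,1)} — 1.
  p=0, r=0: a clause becomes empty — 0.
Total: 8 + 4 + 1 + 0 = 13.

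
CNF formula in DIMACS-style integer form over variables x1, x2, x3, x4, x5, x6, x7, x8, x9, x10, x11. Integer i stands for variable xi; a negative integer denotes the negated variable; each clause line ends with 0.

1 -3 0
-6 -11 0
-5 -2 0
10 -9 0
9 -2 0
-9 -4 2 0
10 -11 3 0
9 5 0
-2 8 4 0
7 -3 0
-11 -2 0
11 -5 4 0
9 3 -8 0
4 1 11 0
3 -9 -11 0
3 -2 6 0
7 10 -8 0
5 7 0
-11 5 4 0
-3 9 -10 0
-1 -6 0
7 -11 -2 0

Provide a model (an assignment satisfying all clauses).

x1=F  x2=F  x3=F  x4=T  x5=T  x6=F  x7=T  x8=F  x9=F  x10=T  x11=T

x7 occurs only positively in the remaining clauses — set x7 = True.
Try x1 = False.
  then x3 is forced to False.
Try x2 = False.
For the remaining variables, x4 = True, x5 = True, x6 = False, x8 = False, x9 = False, x10 = True, x11 = True works.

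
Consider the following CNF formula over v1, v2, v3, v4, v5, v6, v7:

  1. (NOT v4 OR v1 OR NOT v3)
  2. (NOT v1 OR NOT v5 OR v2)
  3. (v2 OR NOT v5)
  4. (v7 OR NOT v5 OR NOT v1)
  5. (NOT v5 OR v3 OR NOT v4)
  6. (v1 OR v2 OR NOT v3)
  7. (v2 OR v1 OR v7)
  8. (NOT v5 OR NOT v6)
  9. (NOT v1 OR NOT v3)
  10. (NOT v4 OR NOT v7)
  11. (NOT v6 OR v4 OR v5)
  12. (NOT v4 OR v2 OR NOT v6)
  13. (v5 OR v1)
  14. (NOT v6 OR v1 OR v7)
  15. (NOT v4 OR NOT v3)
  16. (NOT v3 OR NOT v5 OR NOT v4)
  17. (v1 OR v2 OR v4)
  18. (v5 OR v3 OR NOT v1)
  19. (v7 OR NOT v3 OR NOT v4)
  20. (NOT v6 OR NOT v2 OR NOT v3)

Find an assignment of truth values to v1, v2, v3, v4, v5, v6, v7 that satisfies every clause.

v1=0, v2=1, v3=0, v4=0, v5=1, v6=0, v7=0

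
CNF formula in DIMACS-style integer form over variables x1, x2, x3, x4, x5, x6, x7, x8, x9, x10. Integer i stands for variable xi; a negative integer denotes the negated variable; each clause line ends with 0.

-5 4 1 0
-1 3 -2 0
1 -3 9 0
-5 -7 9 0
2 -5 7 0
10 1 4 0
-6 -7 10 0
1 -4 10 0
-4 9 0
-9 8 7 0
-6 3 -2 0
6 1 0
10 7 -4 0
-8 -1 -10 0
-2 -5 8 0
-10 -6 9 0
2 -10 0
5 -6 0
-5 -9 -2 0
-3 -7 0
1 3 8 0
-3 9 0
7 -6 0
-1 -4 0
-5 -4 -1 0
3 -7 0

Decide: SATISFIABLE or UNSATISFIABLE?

SATISFIABLE

Branch on x1: take x1 = True.
  then x4 is forced to False.
The remaining clauses are satisfied by x2 = False, x3 = True, x5 = False, x6 = False, x7 = False, x8 = True, x9 = True, x10 = False.
Every clause has at least one true literal under this assignment.
So x1=T, x2=F, x3=T, x4=F, x5=F, x6=F, x7=F, x8=T, x9=T, x10=F is a satisfying assignment.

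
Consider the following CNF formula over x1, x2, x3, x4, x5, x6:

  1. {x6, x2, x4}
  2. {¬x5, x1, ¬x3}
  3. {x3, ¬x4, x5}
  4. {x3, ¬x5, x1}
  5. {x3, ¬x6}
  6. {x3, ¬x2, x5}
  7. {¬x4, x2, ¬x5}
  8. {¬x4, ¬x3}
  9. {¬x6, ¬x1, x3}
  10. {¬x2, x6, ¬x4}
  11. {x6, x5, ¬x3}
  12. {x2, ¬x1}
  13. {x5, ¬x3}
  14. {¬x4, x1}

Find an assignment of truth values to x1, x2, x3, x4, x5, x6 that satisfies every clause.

Try x1 = True.
  then x2 is forced to True.
The remaining clauses are satisfied by x3 = False, x4 = False, x5 = True, x6 = False.

x1=T, x2=T, x3=F, x4=F, x5=T, x6=F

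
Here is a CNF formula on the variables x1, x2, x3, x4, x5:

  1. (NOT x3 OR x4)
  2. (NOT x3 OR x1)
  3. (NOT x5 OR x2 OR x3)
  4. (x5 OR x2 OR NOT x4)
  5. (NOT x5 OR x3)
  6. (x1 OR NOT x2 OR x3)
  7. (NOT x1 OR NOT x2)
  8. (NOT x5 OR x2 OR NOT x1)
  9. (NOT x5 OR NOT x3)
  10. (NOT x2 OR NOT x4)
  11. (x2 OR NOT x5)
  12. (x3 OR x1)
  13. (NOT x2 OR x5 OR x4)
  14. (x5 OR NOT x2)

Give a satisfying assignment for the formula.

x1 = T, x2 = F, x3 = F, x4 = F, x5 = F

Branch on x1: take x1 = True.
  then x2 is forced to False.
  then x5 is forced to False.
  then x4 is forced to False.
  then x3 is forced to False.
Every clause has at least one true literal under this assignment.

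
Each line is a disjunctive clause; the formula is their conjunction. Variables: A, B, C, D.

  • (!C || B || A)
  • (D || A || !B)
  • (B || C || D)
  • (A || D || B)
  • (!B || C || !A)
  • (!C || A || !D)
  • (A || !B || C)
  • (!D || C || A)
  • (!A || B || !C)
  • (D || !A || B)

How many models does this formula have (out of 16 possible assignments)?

3

Satisfying assignments:
  A=1 B=0 C=0 D=1
  A=1 B=1 C=1 D=0
  A=1 B=1 C=1 D=1
That's 3 in total.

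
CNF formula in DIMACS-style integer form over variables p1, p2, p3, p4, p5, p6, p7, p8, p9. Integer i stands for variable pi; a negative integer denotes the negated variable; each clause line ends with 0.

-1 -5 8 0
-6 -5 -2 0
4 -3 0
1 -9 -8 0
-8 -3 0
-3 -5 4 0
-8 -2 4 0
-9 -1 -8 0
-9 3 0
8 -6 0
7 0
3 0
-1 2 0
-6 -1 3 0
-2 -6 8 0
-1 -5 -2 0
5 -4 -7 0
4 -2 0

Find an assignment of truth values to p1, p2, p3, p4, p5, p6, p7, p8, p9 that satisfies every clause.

p1=False, p2=True, p3=True, p4=True, p5=True, p6=False, p7=True, p8=False, p9=True

The clause (p7) is unit: p7 must be True.
(p3) is a unit clause, so p3 = True.
(p4) is a unit clause, so p4 = True.
The clause (~p8) is unit: p8 must be False.
(~p6) is a unit clause, so p6 = False.
The clause (p5) is unit: p5 must be True.
Unit propagation: (~p1) forces p1 = False.
p2, p9 are now unconstrained; take p2 = True, p9 = True.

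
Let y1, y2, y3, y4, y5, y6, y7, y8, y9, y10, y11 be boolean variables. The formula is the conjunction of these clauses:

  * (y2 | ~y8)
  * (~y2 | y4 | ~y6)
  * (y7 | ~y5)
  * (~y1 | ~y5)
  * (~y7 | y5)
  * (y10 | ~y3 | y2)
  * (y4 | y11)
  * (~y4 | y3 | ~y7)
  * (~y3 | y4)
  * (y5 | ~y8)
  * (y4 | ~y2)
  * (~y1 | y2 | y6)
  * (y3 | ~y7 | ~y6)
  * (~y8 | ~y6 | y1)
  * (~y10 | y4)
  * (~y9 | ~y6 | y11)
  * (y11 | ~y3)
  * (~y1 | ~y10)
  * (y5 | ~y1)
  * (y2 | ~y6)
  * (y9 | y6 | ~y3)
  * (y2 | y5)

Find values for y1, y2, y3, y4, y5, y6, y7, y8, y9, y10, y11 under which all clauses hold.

y1 = False  y2 = True  y3 = True  y4 = True  y5 = True  y6 = True  y7 = True  y8 = False  y9 = False  y10 = False  y11 = True

y8 occurs only negated in the remaining clauses — set y8 = False.
Pure literal: y11 appears only positively; assign y11 = True.
Set y1 = False and propagate.
Set y2 = True and propagate.
  then y4 is forced to True.
The remaining clauses are satisfied by y3 = True, y5 = True, y6 = True, y7 = True, y9 = False, y10 = False.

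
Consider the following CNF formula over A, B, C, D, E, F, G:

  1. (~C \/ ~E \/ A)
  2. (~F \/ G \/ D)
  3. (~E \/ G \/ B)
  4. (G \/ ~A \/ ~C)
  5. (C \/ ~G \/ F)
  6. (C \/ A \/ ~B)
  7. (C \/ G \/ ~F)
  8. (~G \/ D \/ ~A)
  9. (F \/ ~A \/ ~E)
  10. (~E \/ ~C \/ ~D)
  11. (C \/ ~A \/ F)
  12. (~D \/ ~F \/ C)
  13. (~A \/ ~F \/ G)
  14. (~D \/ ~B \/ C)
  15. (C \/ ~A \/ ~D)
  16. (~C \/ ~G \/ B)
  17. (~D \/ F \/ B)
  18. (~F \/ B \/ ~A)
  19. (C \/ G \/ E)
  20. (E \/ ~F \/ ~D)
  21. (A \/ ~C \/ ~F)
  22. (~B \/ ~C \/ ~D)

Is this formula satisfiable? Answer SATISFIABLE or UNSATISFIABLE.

SATISFIABLE

Try A = False.
For the remaining variables, B = True, C = True, D = False, E = False, F = False, G = True works.
So A=0  B=1  C=1  D=0  E=0  F=0  G=1 is a satisfying assignment.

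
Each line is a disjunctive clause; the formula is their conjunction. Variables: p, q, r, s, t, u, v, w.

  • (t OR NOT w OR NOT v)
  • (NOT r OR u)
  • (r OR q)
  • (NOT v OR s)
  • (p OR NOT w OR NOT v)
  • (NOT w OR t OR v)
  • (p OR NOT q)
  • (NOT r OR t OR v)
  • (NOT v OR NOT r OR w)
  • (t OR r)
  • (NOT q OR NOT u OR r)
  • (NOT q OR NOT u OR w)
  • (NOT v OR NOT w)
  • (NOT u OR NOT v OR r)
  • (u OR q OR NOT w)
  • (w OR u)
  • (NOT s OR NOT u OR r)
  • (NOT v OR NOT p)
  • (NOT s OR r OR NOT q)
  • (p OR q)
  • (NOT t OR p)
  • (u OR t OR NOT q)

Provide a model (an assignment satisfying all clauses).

Branch on p: take p = True.
  then v is forced to False.
Try q = False.
  then r is forced to True.
  then u is forced to True.
  then t is forced to True.
s, w are now unconstrained; take s = True, w = False.
Every clause has at least one true literal under this assignment.
Check each clause:
  1. (NOT w OR NOT v OR t) — NOT w is true.
  2. (u OR NOT r) — u is true.
  3. (r OR q) — r is true.
  4. (s OR NOT v) — NOT v is true.
  5. (NOT v OR p OR NOT w) — NOT w is true.
  6. (NOT w OR t OR v) — NOT w is true.
  7. (p OR NOT q) — p is true.
  8. (t OR v OR NOT r) — t is true.
  9. (NOT r OR NOT v OR w) — NOT v is true.
  10. (t OR r) — r is true.
  11. (NOT u OR NOT q OR r) — r is true.
  12. (w OR NOT u OR NOT q) — NOT q is true.
  13. (NOT w OR NOT v) — NOT w is true.
  14. (r OR NOT v OR NOT u) — NOT v is true.
  15. (NOT w OR u OR q) — NOT w is true.
  16. (w OR u) — u is true.
  17. (NOT s OR NOT u OR r) — r is true.
  18. (NOT p OR NOT v) — NOT v is true.
  19. (NOT q OR NOT s OR r) — r is true.
  20. (q OR p) — p is true.
  21. (p OR NOT t) — p is true.
  22. (t OR NOT q OR u) — t is true.

p = T, q = F, r = T, s = T, t = T, u = T, v = F, w = F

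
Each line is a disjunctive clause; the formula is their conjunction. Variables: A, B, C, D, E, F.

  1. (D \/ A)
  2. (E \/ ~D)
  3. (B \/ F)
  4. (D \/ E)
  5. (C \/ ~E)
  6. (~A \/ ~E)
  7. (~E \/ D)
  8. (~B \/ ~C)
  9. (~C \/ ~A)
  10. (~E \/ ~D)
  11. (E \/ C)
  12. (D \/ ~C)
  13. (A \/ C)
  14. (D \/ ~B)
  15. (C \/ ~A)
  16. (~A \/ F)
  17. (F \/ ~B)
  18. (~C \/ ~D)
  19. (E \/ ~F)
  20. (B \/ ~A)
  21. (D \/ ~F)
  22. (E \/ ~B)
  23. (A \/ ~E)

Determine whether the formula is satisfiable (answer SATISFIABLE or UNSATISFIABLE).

UNSATISFIABLE

E = True:
  propagation gives C=True, A=False; an empty clause results — contradiction.
E = False:
  propagation gives D=False; an empty clause results — contradiction.
Every branch closes, so no satisfying assignment exists.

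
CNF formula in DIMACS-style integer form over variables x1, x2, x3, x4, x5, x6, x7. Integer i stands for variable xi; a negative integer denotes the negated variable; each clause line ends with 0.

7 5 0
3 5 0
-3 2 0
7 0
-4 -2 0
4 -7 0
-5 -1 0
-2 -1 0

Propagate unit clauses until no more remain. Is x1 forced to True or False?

False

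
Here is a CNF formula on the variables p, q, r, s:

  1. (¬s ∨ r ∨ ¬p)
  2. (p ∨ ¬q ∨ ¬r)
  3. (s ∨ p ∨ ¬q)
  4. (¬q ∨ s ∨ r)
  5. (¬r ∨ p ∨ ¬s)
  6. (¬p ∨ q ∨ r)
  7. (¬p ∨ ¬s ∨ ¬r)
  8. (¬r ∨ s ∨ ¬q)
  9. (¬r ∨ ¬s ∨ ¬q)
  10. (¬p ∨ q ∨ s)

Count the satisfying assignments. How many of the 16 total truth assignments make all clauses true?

4

The models are:
  p=F q=F r=F s=F
  p=F q=F r=F s=T
  p=F q=F r=T s=F
  p=F q=T r=F s=T
That's 4 in total.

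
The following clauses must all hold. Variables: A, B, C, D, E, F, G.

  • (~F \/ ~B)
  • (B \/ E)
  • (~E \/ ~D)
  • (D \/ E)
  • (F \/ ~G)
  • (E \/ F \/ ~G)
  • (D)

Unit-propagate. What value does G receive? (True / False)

False

(D) is a unit clause: D = True.
From (~D \/ ~E) and D = True: E = False.
(E \/ B): since E = False, the clause reduces to (B). B = True.
In (~B \/ ~F), ~B is now false; ~F must hold, so F = False.
(F \/ ~G) with F = False leaves only ~G, so G = False.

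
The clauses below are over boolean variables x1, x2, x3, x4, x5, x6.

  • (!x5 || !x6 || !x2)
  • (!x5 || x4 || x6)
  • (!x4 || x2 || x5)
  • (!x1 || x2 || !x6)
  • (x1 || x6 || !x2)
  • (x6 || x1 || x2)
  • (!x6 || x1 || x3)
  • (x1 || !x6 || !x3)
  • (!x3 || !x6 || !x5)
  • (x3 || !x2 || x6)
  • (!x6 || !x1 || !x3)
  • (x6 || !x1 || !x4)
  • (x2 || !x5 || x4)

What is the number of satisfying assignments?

Satisfying assignments:
  x1=1 x2=0 x3=0 x4=0 x5=0 x6=0
  x1=1 x2=0 x3=1 x4=0 x5=0 x6=0
  x1=1 x2=1 x3=0 x4=0 x5=0 x6=1
  x1=1 x2=1 x3=0 x4=1 x5=0 x6=1
  x1=1 x2=1 x3=1 x4=0 x5=0 x6=0
That's 5 in total.

5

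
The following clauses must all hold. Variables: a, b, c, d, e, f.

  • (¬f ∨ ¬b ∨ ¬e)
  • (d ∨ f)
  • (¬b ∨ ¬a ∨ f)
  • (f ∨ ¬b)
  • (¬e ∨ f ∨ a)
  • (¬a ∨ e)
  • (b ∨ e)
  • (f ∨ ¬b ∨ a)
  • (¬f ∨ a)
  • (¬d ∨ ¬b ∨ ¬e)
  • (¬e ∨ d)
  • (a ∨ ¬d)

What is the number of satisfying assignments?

4

Satisfying assignments:
  a=1 b=0 c=0 d=1 e=1 f=0
  a=1 b=0 c=0 d=1 e=1 f=1
  a=1 b=0 c=1 d=1 e=1 f=0
  a=1 b=0 c=1 d=1 e=1 f=1
Count: 4.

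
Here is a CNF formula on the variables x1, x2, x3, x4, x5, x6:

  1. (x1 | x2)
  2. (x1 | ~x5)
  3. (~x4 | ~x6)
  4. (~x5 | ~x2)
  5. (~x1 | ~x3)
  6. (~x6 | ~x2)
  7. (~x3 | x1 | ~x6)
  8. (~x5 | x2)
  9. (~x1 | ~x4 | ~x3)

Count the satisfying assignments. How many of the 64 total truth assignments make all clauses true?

Case analysis on x1 and x2:
  x1=T, x2=T: remaining (x3,x4,x5,x6) ∈ {(F,F,F,F); (F,T,F,F)} — 2.
  x1=T, x2=F: remaining (x3,x4,x5,x6) ∈ {(F,F,F,F); (F,F,F,T); (F,T,F,F)} — 3.
  x1=F, x2=T: remaining (x3,x4,x5,x6) ∈ {(F,F,F,F); (F,T,F,F); (T,F,F,F); (T,T,F,F)} — 4.
  x1=F, x2=F: a clause becomes empty — 0.
Total: 2 + 3 + 4 + 0 = 9.

9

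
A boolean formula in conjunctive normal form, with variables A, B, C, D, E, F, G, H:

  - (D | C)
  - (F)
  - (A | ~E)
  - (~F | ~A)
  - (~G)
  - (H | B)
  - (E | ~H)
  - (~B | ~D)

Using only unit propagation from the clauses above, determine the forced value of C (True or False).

Unit clause (F) sets F = True.
(~A | ~F) with F = True leaves only ~A, so A = False.
(A | ~E) with A = False leaves only ~E, so E = False.
(~G) is a unit clause: G = False.
(E | ~H): since E = False, the clause reduces to (~H). H = False.
(B | H): since H = False, the clause reduces to (B). B = True.
(~D | ~B): since B = True, the clause reduces to (~D). D = False.
(D | C) with D = False leaves only C, so C = True.

True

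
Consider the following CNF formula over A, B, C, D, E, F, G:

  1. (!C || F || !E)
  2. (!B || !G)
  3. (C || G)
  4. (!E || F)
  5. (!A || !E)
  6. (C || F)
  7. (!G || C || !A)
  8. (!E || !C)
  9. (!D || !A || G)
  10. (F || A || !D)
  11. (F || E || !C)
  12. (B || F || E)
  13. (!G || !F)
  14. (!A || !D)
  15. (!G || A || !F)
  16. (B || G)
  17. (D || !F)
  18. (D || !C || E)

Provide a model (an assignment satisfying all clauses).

A=0, B=1, C=1, D=1, E=0, F=1, G=0

Check each clause:
  1. (!E || !C || F) — !E is true.
  2. (!G || !B) — !G is true.
  3. (G || C) — C is true.
  4. (F || !E) — !E is true.
  5. (!A || !E) — !E is true.
  6. (C || F) — C is true.
  7. (!A || C || !G) — !G is true.
  8. (!C || !E) — !E is true.
  9. (!D || G || !A) — !A is true.
  10. (A || !D || F) — F is true.
  11. (!C || E || F) — F is true.
  12. (B || E || F) — B is true.
  13. (!G || !F) — !G is true.
  14. (!A || !D) — !A is true.
  15. (!F || !G || A) — !G is true.
  16. (B || G) — B is true.
  17. (D || !F) — D is true.
  18. (!C || D || E) — D is true.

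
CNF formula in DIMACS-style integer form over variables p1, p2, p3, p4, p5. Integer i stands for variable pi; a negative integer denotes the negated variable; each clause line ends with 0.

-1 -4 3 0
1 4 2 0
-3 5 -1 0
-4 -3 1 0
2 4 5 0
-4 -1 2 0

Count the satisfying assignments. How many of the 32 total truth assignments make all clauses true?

14

Split on p1, then p4.
  p1=1, p4=1: remaining (p2,p3,p5) ∈ {(1,1,1)} — 1.
  p1=1, p4=0: 5 of the 8 assignments to (p2,p3,p5) work.
  p1=0, p4=1: remaining (p2,p3,p5) ∈ {(0,0,0); (0,0,1); (1,0,0); (1,0,1)} — 4.
  p1=0, p4=0: remaining (p2,p3,p5) ∈ {(1,0,0); (1,0,1); (1,1,0); (1,1,1)} — 4.
Total: 1 + 5 + 4 + 4 = 14.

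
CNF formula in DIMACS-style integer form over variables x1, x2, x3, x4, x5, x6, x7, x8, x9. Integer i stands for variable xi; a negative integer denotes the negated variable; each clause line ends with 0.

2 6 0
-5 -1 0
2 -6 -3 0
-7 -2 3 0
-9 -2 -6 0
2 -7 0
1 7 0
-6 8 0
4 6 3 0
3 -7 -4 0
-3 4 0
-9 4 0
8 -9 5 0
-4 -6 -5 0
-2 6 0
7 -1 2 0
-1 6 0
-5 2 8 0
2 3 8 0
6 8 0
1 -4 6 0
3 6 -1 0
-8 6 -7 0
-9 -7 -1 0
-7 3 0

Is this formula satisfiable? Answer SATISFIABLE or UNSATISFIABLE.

x9 occurs only negated in the remaining clauses — set x9 = False.
Try x1 = False.
  then x7 is forced to True.
  then x2 is forced to True.
  then x3 is forced to True.
  then x4 is forced to True.
  then x6 is forced to True.
  then x8 is forced to True.
  then x5 is forced to False.
Every clause has at least one true literal under this assignment.
So x1 = 0, x2 = 1, x3 = 1, x4 = 1, x5 = 0, x6 = 1, x7 = 1, x8 = 1, x9 = 0 is a satisfying assignment.

SATISFIABLE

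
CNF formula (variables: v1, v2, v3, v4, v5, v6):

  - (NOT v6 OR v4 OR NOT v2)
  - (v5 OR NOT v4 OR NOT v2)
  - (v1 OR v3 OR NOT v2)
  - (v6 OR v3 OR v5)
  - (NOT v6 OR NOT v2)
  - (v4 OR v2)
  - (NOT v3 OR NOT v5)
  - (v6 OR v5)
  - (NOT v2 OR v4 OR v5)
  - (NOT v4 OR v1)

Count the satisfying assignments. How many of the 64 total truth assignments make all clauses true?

6

Satisfying assignments:
  v1=1 v2=0 v3=0 v4=1 v5=0 v6=1
  v1=1 v2=0 v3=0 v4=1 v5=1 v6=0
  v1=1 v2=0 v3=0 v4=1 v5=1 v6=1
  v1=1 v2=0 v3=1 v4=1 v5=0 v6=1
  v1=1 v2=1 v3=0 v4=0 v5=1 v6=0
  v1=1 v2=1 v3=0 v4=1 v5=1 v6=0
That's 6 in total.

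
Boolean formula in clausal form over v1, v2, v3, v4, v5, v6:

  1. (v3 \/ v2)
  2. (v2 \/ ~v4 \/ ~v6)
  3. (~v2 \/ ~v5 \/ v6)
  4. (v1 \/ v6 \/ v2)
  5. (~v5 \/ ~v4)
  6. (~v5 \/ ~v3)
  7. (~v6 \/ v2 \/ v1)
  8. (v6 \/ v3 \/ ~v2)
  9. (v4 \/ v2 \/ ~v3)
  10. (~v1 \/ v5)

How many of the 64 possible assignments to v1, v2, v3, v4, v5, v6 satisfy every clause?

Satisfying assignments:
  v1=F v2=T v3=F v4=F v5=F v6=T
  v1=F v2=T v3=F v4=F v5=T v6=T
  v1=F v2=T v3=F v4=T v5=F v6=T
  v1=F v2=T v3=T v4=F v5=F v6=F
  v1=F v2=T v3=T v4=F v5=F v6=T
  v1=F v2=T v3=T v4=T v5=F v6=F
  v1=F v2=T v3=T v4=T v5=F v6=T
  v1=T v2=T v3=F v4=F v5=T v6=T
That's 8 in total.

8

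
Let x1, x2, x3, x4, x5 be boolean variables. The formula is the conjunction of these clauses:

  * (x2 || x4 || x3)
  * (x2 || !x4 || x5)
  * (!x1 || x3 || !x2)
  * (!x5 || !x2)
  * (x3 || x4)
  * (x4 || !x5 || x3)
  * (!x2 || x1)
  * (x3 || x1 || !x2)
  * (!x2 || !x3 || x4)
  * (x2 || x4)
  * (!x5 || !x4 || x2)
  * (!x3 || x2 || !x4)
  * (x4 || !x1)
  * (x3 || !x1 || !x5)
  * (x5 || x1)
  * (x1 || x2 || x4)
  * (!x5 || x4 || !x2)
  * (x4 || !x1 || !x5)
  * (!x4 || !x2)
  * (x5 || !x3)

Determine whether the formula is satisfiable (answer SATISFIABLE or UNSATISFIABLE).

x2 = True:
  propagation gives x5=False, x1=True, x3=True; an empty clause results — contradiction.
x2 = False:
  propagation gives x4=True, x5=True; an empty clause results — contradiction.
Every branch closes, so no satisfying assignment exists.

UNSATISFIABLE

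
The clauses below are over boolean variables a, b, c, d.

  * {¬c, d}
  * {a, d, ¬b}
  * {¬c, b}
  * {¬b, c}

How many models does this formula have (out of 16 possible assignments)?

Satisfying assignments:
  a=0 b=0 c=0 d=0
  a=0 b=0 c=0 d=1
  a=0 b=1 c=1 d=1
  a=1 b=0 c=0 d=0
  a=1 b=0 c=0 d=1
  a=1 b=1 c=1 d=1
That's 6 in total.

6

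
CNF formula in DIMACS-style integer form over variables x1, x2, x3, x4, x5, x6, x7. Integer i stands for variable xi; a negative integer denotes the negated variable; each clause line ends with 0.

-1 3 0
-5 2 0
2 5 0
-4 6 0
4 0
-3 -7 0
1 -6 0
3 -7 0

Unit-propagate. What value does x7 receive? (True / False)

False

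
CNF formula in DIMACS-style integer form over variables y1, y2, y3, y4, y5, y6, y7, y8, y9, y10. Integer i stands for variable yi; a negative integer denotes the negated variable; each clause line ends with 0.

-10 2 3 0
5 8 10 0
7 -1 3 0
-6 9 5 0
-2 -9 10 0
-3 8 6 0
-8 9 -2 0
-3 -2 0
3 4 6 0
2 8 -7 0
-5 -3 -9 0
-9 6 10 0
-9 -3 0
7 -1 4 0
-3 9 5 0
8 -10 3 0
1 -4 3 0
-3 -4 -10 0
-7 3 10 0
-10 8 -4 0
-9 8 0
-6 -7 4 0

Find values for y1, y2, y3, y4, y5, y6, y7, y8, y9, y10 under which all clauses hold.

y1=F, y2=F, y3=T, y4=T, y5=T, y6=T, y7=F, y8=F, y9=F, y10=F

Check each clause:
  1. (y2 \/ y3 \/ ~y10) — y3 is true.
  2. (y10 \/ y5 \/ y8) — y5 is true.
  3. (y3 \/ y7 \/ ~y1) — y3 is true.
  4. (y9 \/ ~y6 \/ y5) — y5 is true.
  5. (~y2 \/ ~y9 \/ y10) — ~y2 is true.
  6. (~y3 \/ y6 \/ y8) — y6 is true.
  7. (y9 \/ ~y8 \/ ~y2) — ~y8 is true.
  8. (~y3 \/ ~y2) — ~y2 is true.
  9. (y4 \/ y6 \/ y3) — y3 is true.
  10. (~y7 \/ y2 \/ y8) — ~y7 is true.
  11. (~y5 \/ ~y3 \/ ~y9) — ~y9 is true.
  12. (~y9 \/ y10 \/ y6) — y6 is true.
  13. (~y3 \/ ~y9) — ~y9 is true.
  14. (~y1 \/ y4 \/ y7) — y4 is true.
  15. (~y3 \/ y9 \/ y5) — y5 is true.
  16. (~y10 \/ y3 \/ y8) — y3 is true.
  17. (y3 \/ y1 \/ ~y4) — y3 is true.
  18. (~y4 \/ ~y10 \/ ~y3) — ~y10 is true.
  19. (y10 \/ y3 \/ ~y7) — ~y7 is true.
  20. (y8 \/ ~y10 \/ ~y4) — ~y10 is true.
  21. (~y9 \/ y8) — ~y9 is true.
  22. (~y6 \/ ~y7 \/ y4) — ~y7 is true.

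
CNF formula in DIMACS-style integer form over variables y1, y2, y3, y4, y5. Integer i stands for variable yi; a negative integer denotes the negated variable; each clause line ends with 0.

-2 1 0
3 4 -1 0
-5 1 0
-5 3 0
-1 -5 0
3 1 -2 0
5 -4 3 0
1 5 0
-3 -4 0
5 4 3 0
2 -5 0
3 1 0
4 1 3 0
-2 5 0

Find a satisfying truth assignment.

Try y1 = True.
  then y5 is forced to False.
  then y2 is forced to False.
Try y3 = True.
  then y4 is forced to False.

y1=T, y2=F, y3=T, y4=F, y5=F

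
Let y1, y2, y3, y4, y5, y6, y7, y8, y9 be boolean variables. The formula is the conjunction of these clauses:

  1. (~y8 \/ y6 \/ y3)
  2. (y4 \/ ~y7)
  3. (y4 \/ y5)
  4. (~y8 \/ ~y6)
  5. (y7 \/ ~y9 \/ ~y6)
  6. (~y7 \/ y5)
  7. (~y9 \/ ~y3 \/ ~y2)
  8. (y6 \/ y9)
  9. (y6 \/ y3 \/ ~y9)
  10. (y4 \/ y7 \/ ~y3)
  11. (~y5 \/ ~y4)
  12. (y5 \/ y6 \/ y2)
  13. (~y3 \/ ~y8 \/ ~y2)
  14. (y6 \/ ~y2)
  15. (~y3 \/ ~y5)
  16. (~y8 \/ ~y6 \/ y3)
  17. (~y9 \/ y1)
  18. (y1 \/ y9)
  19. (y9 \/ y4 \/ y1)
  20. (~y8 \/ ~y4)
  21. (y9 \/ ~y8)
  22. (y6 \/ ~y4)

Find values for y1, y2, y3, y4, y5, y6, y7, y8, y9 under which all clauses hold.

y1=1  y2=0  y3=0  y4=0  y5=1  y6=1  y7=0  y8=0  y9=0

Check each clause:
  1. (y3 \/ ~y8 \/ y6) — ~y8 is true.
  2. (~y7 \/ y4) — ~y7 is true.
  3. (y4 \/ y5) — y5 is true.
  4. (~y8 \/ ~y6) — ~y8 is true.
  5. (~y6 \/ ~y9 \/ y7) — ~y9 is true.
  6. (y5 \/ ~y7) — ~y7 is true.
  7. (~y3 \/ ~y9 \/ ~y2) — ~y3 is true.
  8. (y9 \/ y6) — y6 is true.
  9. (y6 \/ ~y9 \/ y3) — y6 is true.
  10. (~y3 \/ y7 \/ y4) — ~y3 is true.
  11. (~y4 \/ ~y5) — ~y4 is true.
  12. (y5 \/ y2 \/ y6) — y5 is true.
  13. (~y3 \/ ~y8 \/ ~y2) — ~y8 is true.
  14. (~y2 \/ y6) — ~y2 is true.
  15. (~y5 \/ ~y3) — ~y3 is true.
  16. (~y8 \/ y3 \/ ~y6) — ~y8 is true.
  17. (~y9 \/ y1) — y1 is true.
  18. (y9 \/ y1) — y1 is true.
  19. (y1 \/ y9 \/ y4) — y1 is true.
  20. (~y8 \/ ~y4) — ~y8 is true.
  21. (~y8 \/ y9) — ~y8 is true.
  22. (~y4 \/ y6) — ~y4 is true.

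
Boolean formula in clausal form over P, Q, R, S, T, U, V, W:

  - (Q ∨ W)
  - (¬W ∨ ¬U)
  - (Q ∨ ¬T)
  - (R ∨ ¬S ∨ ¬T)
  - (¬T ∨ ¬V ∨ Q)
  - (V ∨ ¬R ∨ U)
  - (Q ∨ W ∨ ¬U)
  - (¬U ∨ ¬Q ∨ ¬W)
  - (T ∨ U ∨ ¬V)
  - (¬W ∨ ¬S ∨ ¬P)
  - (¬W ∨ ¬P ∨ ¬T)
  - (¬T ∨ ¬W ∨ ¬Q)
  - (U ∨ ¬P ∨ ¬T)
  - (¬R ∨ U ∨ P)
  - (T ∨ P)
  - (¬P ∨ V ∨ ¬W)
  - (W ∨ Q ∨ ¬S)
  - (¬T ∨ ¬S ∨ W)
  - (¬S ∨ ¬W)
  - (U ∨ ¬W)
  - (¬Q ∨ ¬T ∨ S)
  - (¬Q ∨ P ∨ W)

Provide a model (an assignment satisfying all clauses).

P = 1, Q = 1, R = 0, S = 0, T = 0, U = 1, V = 0, W = 0

Try P = True.
The remaining clauses are satisfied by Q = True, R = False, S = False, T = False, U = True, V = False, W = False.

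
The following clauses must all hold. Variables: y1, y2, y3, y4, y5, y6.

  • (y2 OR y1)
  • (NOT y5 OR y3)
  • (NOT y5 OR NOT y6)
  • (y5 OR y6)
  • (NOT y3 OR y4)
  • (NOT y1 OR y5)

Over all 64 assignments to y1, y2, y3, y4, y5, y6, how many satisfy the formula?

Satisfying assignments:
  y1=0 y2=1 y3=0 y4=0 y5=0 y6=1
  y1=0 y2=1 y3=0 y4=1 y5=0 y6=1
  y1=0 y2=1 y3=1 y4=1 y5=0 y6=1
  y1=0 y2=1 y3=1 y4=1 y5=1 y6=0
  y1=1 y2=0 y3=1 y4=1 y5=1 y6=0
  y1=1 y2=1 y3=1 y4=1 y5=1 y6=0
That's 6 in total.

6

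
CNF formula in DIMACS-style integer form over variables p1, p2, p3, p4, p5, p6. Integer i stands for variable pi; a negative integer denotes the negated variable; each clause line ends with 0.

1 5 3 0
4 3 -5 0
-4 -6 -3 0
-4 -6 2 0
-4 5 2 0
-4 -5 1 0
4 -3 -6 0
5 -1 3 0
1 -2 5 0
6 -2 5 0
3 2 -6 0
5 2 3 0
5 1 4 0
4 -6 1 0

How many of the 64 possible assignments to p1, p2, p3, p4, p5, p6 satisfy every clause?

10

Case analysis on p5 and p4:
  p5=1, p4=1: 5 of the 16 assignments to (p1,p2,p3,p6) work.
  p5=1, p4=0: remaining (p1,p2,p3,p6) ∈ {(0,0,1,0); (0,1,1,0); (1,0,1,0); (1,1,1,0)} — 4.
  p5=0, p4=1: a clause becomes empty — 0.
  p5=0, p4=0: remaining (p1,p2,p3,p6) ∈ {(1,0,1,0)} — 1.
Total: 5 + 4 + 0 + 1 = 10.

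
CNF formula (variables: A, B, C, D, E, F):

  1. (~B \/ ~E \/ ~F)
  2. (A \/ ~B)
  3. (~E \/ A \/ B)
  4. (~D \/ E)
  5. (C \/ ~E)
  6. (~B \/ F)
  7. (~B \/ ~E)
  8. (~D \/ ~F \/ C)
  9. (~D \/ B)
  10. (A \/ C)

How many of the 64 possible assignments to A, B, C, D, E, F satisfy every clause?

10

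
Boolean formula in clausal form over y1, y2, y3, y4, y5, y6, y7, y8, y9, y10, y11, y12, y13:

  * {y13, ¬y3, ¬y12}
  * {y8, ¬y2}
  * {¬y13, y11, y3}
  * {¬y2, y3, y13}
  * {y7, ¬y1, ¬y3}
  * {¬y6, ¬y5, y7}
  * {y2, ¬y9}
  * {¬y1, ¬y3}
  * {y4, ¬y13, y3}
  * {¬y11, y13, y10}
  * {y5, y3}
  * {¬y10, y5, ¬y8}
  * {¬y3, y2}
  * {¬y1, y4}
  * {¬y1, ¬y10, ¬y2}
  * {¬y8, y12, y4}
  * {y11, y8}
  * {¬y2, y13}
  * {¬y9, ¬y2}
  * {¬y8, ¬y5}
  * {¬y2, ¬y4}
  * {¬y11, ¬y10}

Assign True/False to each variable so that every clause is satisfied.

y1=F, y2=T, y3=T, y4=F, y5=F, y6=F, y7=T, y8=T, y9=F, y10=F, y11=F, y12=T, y13=T

Check each clause:
  1. {y13, ¬y12, ¬y3} — y13 is true.
  2. {¬y2, y8} — y8 is true.
  3. {y3, ¬y13, y11} — y3 is true.
  4. {y13, ¬y2, y3} — y3 is true.
  5. {¬y1, ¬y3, y7} — ¬y1 is true.
  6. {¬y5, ¬y6, y7} — ¬y6 is true.
  7. {y2, ¬y9} — y2 is true.
  8. {¬y1, ¬y3} — ¬y1 is true.
  9. {y4, ¬y13, y3} — y3 is true.
  10. {y13, ¬y11, y10} — ¬y11 is true.
  11. {y5, y3} — y3 is true.
  12. {¬y8, ¬y10, y5} — ¬y10 is true.
  13. {¬y3, y2} — y2 is true.
  14. {y4, ¬y1} — ¬y1 is true.
  15. {¬y1, ¬y10, ¬y2} — ¬y1 is true.
  16. {y12, ¬y8, y4} — y12 is true.
  17. {y11, y8} — y8 is true.
  18. {y13, ¬y2} — y13 is true.
  19. {¬y2, ¬y9} — ¬y9 is true.
  20. {¬y5, ¬y8} — ¬y5 is true.
  21. {¬y2, ¬y4} — ¬y4 is true.
  22. {¬y11, ¬y10} — ¬y11 is true.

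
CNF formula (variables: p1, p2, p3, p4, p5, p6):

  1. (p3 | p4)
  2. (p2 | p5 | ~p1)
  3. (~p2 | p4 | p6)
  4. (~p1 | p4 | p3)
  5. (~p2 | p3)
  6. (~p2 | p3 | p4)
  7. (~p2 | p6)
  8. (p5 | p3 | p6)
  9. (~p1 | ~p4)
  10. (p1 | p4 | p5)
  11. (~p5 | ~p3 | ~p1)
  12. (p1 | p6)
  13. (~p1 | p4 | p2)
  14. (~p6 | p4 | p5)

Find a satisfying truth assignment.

p1=False, p2=False, p3=False, p4=True, p5=True, p6=True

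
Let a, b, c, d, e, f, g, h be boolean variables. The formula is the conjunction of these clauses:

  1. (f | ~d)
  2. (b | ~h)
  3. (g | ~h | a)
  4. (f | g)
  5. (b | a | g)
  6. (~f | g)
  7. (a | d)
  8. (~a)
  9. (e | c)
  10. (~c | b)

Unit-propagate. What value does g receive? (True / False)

True

(~a) stands alone — a = False.
From (d | a) and a = False: d = True.
(~d | f): since d = True, the clause reduces to (f). f = True.
(g | ~f) with f = True leaves only g, so g = True.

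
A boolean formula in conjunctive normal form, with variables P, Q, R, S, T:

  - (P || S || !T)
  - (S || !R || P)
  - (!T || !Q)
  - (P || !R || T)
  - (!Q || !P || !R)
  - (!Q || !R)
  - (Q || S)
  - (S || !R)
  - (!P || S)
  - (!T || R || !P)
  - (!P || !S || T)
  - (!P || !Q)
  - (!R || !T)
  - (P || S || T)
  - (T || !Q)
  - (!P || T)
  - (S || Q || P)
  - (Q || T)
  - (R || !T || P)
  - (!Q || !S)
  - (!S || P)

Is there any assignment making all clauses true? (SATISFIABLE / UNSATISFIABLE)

UNSATISFIABLE

P = True:
  propagation gives S=True, T=True, Q=False, R=True; an empty clause results — contradiction.
P = False:
  propagation gives S=False, T=False; an empty clause results — contradiction.
Every branch closes, so no satisfying assignment exists.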